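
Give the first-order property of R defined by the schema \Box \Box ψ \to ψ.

This is a Sahlqvist (Geach-type) schema ◇^0□^2ψ → □^0◇^0ψ.
First-order correspondent: \forall x \exists w (x R^2 w \wedge x = w).

\forall x \exists w (x R^2 w \wedge x = w)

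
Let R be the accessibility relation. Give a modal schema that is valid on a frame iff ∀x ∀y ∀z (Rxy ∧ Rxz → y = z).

The condition is partial functionality. The CD schema ◇r → □r defines it.
Suppose ◇r→□r is valid. Take Rxy, Rxz and set V(r)={y}. Then ◇r at x, so □r at x, so r at z, i.e. z=y.

◇r → □r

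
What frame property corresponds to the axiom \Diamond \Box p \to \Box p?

The Euclidean property

This is frame-equivalent to ◇p → □◇p (substitute ¬p for p and contrapose).
Suppose ◇p→□◇p is valid. Take Rxy, Rxz and set V(p)={y}. Then ◇p at x, so □◇p at x, so ◇p at z, so some w with Rzw has p; w=y, i.e. Rzy. By symmetry of the argument, Ryz.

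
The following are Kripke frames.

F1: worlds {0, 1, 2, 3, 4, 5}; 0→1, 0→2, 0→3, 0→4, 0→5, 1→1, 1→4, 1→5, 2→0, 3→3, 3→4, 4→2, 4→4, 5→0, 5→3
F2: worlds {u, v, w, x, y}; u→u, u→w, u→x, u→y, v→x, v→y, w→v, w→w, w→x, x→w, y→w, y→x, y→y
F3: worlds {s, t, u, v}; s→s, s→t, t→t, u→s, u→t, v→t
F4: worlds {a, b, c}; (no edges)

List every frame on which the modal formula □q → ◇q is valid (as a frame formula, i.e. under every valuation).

The schema corresponds to seriality: ∀x ∃y Rxy.
F1: ✓.
F2: ✓.
F3: ✓.
F4: fails — world a has no successor.
Valid on: F1, F2, F3.

F1, F2, F3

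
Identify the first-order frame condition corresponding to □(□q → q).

shift-reflexivity: ∀x ∀y (Rxy → Ryy)

This schema is the T□ axiom.
It corresponds to shift-reflexivity: ∀x ∀y (Rxy → Ryy).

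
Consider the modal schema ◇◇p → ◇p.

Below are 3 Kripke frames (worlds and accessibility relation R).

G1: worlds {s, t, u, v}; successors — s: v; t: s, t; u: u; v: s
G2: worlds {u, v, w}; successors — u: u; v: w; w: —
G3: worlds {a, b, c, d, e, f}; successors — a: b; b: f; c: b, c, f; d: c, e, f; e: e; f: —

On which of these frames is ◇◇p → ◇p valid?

The schema corresponds to transitivity: ∀x ∀y ∀z (Rxy ∧ Ryz → Rxz).
G1: fails — Rvs and Rsv but not Rvv.
G2: satisfies the condition.
G3: fails — Rdc and Rcb but not Rdb.

G2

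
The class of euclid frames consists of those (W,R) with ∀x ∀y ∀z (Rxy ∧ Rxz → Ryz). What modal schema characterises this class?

This is the Euclidean property; the standard corresponding axiom is 5: ◇ψ → □◇ψ.

◇ψ → □◇ψ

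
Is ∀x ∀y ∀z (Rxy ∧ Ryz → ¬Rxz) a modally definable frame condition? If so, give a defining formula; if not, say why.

Modal frame validity is preserved under surjective bounded morphisms.
The 5-cycle (worlds w0,w1,w2,w3,w4 with w0→w1→w2→w3→w4→w0) is intransitive. Mapping every world to a single reflexive point • is a surjective bounded morphism; the reflexive point is not intransitive (R••∧R•• but R••).
So the class is not modally definable.

No — not modally definable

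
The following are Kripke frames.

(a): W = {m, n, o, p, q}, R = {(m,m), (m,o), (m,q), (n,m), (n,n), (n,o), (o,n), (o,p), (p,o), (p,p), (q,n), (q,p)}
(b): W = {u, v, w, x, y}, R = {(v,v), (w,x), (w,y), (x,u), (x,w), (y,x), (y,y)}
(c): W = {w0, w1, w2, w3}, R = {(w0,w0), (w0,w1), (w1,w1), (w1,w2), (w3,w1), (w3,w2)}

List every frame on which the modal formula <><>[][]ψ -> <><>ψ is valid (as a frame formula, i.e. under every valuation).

(a)

Frame correspondent (Sahlqvist): forall x forall y (x R^2 y -> exists w (y R^2 w & x R^2 w)) — i.e. a generalized confluence (Geach) condition.
(a): holds.
(b): fails — wR²u but no t with uR²t and wR²t.
(c): fails — w0R²w2 but no w with w2R²w and w0R²w.
Valid on: (a).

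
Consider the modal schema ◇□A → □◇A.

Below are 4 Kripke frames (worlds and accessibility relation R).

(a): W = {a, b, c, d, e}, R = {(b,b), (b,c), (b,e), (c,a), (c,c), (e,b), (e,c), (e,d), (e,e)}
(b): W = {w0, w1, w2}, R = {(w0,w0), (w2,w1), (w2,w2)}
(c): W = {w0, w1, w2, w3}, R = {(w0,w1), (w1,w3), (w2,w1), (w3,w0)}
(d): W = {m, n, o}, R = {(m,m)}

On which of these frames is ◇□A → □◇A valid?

(c), (d)

This is the axiom for convergence; its first-order frame correspondent is ∀x ∀y ∀z (Rxy ∧ Rxz → ∃w (Ryw ∧ Rzw)).
(a): fails — Rcc and Rca but c and a have no common successor.
(b): fails — Rw2w1 and Rw2w1 but w1 and w1 have no common successor.
(c): holds.
(d): holds.
Valid on: (c), (d).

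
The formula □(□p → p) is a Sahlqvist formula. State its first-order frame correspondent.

Suppose □(□p→p) is valid. Take Rxy and set V(p)={w : Ryw}. Then at y, □p holds; since □(□p→p) at x, □p→p at y, so p at y, i.e. Ryy.
Conversely, any frame satisfying ∀x ∀y (Rxy → Ryy) validates the schema.
So the correspondent is shift-reflexivity.

shift-reflexivity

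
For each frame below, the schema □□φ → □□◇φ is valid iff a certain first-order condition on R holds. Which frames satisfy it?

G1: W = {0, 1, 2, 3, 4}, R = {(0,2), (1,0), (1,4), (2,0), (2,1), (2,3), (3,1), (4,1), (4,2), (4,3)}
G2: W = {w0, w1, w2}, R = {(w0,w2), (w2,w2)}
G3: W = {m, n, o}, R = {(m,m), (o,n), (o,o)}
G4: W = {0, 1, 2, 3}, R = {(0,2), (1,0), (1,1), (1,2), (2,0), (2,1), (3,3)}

The schema corresponds to a generalized confluence (Geach) condition: ∀x ∀z (xR²z → ∃w (xR²w ∧ zRw)).
G1: fails — 0R²0 but no w with 0R²w and 0Rw.
G2: holds.
G3: fails — oR²n but no w with oR²w and nRw.
G4: fails — 0R²0 but no w with 0R²w and 0Rw.

G2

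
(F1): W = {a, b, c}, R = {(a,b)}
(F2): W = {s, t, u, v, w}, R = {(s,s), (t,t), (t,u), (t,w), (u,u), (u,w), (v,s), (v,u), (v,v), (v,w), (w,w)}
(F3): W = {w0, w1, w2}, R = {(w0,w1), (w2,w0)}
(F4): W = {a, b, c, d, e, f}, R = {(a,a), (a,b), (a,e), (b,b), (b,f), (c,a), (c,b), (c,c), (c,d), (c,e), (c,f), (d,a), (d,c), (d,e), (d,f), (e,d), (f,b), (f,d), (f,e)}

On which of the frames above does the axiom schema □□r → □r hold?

(F2)

This is the axiom for density; its first-order frame correspondent is ∀x ∀y (Rxy → ∃z (Rxz ∧ Rzy)).
(F1): fails — Rab but no z with Raz and Rzb.
(F2): holds.
(F3): fails — Rw0w1 but no z with Rw0z and Rzw1.
(F4): fails — Red but no z with Rez and Rzd.
Valid on: (F2).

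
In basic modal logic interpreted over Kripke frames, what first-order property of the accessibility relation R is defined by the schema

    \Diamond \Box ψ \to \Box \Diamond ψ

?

convergence: \forall x \forall y \forall z (Rxy \wedge Rxz \to \exists w (Ryw \wedge Rzw))

Suppose ◇□ψ→□◇ψ is valid. Take Rxy, Rxz and set V(ψ)={w : Ryw}. Then □ψ at y so ◇□ψ at x, so □◇ψ at x, so ◇ψ at z, giving w with Rzw and Ryw.
Conversely, on a frame with convergence the schema holds at every world under every valuation.
Frame condition: \forall x \forall y \forall z (Rxy \wedge Rxz \to \exists w (Ryw \wedge Rzw)).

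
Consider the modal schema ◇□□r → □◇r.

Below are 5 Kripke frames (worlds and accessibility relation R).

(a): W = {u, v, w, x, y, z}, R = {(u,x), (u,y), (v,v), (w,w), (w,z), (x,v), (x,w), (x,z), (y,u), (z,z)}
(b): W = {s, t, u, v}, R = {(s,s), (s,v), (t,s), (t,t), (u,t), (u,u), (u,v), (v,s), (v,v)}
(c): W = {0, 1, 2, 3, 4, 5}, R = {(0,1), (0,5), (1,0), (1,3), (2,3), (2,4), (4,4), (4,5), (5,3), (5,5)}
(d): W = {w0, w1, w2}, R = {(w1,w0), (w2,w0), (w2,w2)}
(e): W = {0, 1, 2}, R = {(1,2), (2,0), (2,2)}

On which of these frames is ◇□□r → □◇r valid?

(b)

Frame correspondent (Sahlqvist): ∀x ∀y ∀z ((xRy ∧ xRz) → ∃w (yR²w ∧ zRw)) — i.e. a generalized confluence (Geach) condition.
(a): fails — uRx, uRy but no t with xR²t and yRt.
(b): satisfies the condition.
(c): fails — 0R1, 0R1 but no w with 1R²w and 1Rw.
(d): fails — w1Rw0, w1Rw0 but no w with w0R²w and w0Rw.
(e): fails — 2R0, 2R0 but no w with 0R²w and 0Rw.
Valid on: (b).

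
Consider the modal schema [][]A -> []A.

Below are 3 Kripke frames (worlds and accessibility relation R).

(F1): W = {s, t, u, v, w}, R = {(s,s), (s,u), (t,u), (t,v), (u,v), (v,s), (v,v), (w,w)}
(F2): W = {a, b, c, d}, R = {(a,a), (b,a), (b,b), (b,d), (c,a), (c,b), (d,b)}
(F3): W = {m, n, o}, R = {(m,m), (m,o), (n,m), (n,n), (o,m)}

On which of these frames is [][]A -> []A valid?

This is the axiom for density; its first-order frame correspondent is forall x forall y (Rxy -> exists z (Rxz & Rzy)).
(F1): fails — Rtu but no z with Rtz and Rzu.
(F2): satisfies the condition.
(F3): satisfies the condition.

(F2), (F3)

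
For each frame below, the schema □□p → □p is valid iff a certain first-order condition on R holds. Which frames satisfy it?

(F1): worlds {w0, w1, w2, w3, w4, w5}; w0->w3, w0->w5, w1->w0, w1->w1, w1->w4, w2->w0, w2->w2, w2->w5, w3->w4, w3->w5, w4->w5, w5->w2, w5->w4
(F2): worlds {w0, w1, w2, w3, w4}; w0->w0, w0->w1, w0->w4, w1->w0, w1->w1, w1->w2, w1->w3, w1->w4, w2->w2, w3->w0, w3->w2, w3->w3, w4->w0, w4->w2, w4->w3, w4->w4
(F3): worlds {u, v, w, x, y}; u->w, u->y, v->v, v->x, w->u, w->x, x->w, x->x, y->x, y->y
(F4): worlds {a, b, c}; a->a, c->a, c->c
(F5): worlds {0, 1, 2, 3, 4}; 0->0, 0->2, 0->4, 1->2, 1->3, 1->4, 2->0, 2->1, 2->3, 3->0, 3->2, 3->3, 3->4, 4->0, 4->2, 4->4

(F2), (F4)

Frame correspondent (Sahlqvist): ∀x ∀y (Rxy → ∃z (Rxz ∧ Rzy)) — i.e. density.
(F1): fails — Rw4w5 but no z with Rw4z and Rzw5.
(F2): satisfies the condition.
(F3): fails — Rwu but no z with Rwz and Rzu.
(F4): satisfies the condition.
(F5): fails — R21 but no z with R2z and Rz1.
Valid on: (F2), (F4).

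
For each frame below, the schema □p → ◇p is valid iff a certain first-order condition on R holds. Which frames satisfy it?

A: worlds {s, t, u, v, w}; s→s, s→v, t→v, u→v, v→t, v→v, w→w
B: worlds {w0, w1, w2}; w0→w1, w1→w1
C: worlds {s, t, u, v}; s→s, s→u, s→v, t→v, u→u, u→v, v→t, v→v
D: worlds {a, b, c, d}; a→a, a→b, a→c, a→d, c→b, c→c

The schema corresponds to seriality: ∀x ∃y Rxy.
A: satisfies the condition.
B: fails — world w2 has no successor.
C: satisfies the condition.
D: fails — world b has no successor.
Valid on: A, C.

A, C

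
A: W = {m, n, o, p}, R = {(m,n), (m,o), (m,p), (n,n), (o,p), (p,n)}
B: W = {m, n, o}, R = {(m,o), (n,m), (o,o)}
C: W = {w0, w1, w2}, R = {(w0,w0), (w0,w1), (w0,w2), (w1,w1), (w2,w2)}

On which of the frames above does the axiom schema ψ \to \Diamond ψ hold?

This is the axiom for reflexivity; its first-order frame correspondent is \forall x Rxx.
A: fails — world m does not see itself.
B: fails — world m does not see itself.
C: condition met.
Valid on: C.

C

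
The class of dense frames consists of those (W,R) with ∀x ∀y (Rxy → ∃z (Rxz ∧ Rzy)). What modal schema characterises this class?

The condition is density. The C4 schema □□ψ → □ψ defines it.
Suppose □□ψ→□ψ is valid. Take Rxy and set V(ψ)={w : xR²w}. Then □□ψ at x, so □ψ at x, so ψ at y, i.e. ∃z(Rxz∧Rzy).

□□ψ → □ψ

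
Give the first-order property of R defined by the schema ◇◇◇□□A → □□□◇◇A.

∀x ∀y ∀z ((xR³y ∧ xR³z) → ∃w (yR²w ∧ zR²w))

This is a Sahlqvist (Geach-type) schema ◇^3□^2A → □^3◇^2A.
Minimal-valuation argument: fix x; take any y with xR^3y and any z with xR^3z. Set V(A) to the set of worlds R-reachable from y in exactly 2 steps. Then □^2A holds at y, so the antecedent holds at x; validity forces ◇^2A at z, giving a w with zR^2w and yR^2w.
First-order correspondent: ∀x ∀y ∀z ((xR³y ∧ xR³z) → ∃w (yR²w ∧ zR²w)).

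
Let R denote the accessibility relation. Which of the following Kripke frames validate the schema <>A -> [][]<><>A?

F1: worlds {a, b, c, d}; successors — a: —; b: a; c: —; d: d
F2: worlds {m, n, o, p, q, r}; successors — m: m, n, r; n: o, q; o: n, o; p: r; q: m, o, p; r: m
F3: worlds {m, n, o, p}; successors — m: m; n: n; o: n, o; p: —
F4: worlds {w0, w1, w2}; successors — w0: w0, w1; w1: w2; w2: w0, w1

F1

Frame correspondent (Sahlqvist): forall x forall y forall z ((xRy & x R^2 z) -> exists w (y = w & z R^2 w)) — i.e. a generalized confluence (Geach) condition.
F1: holds.
F2: fails — mRm, mR²o but no w with m=w and oR²w.
F3: fails — oRo, oR²n but no w with o=w and nR²w.
F4: fails — w1Rw2, w1R²w1 but no w with w2=w and w1R²w.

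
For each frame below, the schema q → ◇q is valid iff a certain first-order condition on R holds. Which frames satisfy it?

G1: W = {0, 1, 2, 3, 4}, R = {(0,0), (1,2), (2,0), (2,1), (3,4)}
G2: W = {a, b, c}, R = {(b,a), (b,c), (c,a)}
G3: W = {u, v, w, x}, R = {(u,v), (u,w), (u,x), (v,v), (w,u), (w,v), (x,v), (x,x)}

none

Frame correspondent (Sahlqvist): ∀x Rxx — i.e. reflexivity.
G1: fails — world 1 does not see itself.
G2: fails — world a does not see itself.
G3: fails — world u does not see itself.
Valid on no frame.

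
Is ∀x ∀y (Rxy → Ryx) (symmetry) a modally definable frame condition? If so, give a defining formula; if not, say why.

Definable; q → □◇q defines it

The condition is symmetry. A defining modal formula is q → □◇q.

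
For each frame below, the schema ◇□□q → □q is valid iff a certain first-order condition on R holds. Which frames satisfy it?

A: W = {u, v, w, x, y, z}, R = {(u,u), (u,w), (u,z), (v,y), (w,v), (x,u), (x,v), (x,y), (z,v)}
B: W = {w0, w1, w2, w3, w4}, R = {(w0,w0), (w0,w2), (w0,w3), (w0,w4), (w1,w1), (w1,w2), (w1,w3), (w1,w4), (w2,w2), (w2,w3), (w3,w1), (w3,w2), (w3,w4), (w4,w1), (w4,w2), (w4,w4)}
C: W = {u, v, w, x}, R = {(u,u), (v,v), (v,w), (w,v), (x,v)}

C

This is the axiom for a generalized confluence (Geach) condition; its first-order frame correspondent is ∀x ∀y ∀z ((xRy ∧ xRz) → ∃w (yR²w ∧ z = w)).
A: fails — uRw, uRu but no t with wR²t and u=t.
B: fails — w0Rw2, w0Rw0 but no w with w2R²w and w0=w.
C: holds.
Valid on: C.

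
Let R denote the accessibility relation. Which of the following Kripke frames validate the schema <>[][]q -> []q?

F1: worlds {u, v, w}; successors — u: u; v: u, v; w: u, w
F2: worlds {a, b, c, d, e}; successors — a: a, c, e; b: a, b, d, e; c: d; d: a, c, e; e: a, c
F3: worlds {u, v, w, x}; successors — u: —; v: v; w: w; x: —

F3

Frame correspondent (Sahlqvist): forall x forall y forall z ((xRy & xRz) -> exists w (y R^2 w & z = w)) — i.e. a generalized confluence (Geach) condition.
F1: fails — vRu, vRv but no t with uR²t and v=t.
F2: fails — bRa, bRb but no w with aR²w and b=w.
F3: holds.
Valid on: F3.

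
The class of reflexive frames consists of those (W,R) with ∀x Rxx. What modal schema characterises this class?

A defining formula is □s → s (the T axiom).

□s → s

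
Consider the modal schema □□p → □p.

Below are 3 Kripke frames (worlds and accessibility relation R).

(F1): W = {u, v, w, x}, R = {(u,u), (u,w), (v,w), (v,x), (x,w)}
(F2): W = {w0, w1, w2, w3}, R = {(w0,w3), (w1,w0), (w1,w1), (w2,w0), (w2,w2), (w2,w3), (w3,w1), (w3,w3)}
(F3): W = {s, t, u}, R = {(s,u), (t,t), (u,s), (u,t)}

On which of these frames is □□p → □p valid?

(F2)

This is the axiom for density; its first-order frame correspondent is ∀x ∀y (Rxy → ∃z (Rxz ∧ Rzy)).
(F1): fails — Rxw but no z with Rxz and Rzw.
(F2): ✓.
(F3): fails — Rsu but no z with Rsz and Rzu.
Valid on: (F2).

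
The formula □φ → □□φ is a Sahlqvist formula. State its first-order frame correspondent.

Suppose □φ→□□φ is valid. Take Rxy, Ryz and set V(φ)={w : Rxw}. Then □φ at x, so □□φ at x, so □φ at y, so φ at z, i.e. Rxz.

Transitivity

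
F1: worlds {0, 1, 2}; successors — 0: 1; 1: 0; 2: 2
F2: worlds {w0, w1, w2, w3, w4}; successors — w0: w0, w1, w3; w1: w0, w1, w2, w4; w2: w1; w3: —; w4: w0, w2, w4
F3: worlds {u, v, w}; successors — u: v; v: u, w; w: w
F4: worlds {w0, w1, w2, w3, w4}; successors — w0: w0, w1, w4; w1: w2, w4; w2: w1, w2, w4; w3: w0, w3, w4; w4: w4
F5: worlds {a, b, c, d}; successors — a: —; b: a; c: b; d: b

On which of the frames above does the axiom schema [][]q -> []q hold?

Frame correspondent (Sahlqvist): forall x forall y (Rxy -> exists z (Rxz & Rzy)) — i.e. density.
F1: fails — R01 but no z with R0z and Rz1.
F2: ✓.
F3: fails — Ruv but no z with Ruz and Rzv.
F4: ✓.
F5: fails — Rdb but no z with Rdz and Rzb.
Valid on: F2, F4.

F2, F4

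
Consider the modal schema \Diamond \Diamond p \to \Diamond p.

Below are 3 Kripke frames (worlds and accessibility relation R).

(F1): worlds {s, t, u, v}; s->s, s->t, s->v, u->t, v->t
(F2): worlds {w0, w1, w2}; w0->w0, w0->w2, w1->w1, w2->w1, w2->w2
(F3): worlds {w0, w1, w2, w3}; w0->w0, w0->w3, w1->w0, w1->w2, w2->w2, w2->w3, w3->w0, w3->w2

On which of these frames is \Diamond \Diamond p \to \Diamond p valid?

Frame correspondent (Sahlqvist): \forall x \forall y \forall z (Rxy \wedge Ryz \to Rxz) — i.e. transitivity.
(F1): holds.
(F2): fails — Rw0w2 and Rw2w1 but not Rw0w1.
(F3): fails — Rw1w2 and Rw2w3 but not Rw1w3.

(F1)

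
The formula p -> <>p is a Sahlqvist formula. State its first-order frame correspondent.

reflexivity: forall x Rxx

Replacing p by ¬p and contraposing gives the equivalent schema □p → p.
Suppose □p→p is valid. At any x set V(p)={w : Rxw}. Then □p holds at x, so p holds at x, i.e. Rxx.
Conversely, on a frame with reflexivity the schema holds at every world under every valuation.
Frame condition: forall x Rxx.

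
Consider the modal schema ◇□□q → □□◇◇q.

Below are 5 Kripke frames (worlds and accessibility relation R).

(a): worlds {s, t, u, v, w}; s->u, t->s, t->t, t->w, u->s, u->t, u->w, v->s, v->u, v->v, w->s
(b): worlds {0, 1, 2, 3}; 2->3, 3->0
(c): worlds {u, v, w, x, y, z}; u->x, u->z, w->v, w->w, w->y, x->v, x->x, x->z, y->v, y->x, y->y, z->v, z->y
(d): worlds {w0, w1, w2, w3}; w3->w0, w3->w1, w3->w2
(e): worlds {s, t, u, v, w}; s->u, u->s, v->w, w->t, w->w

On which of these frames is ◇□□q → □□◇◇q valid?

(d)

The schema corresponds to a generalized confluence (Geach) condition: ∀x ∀y ∀z ((xRy ∧ xR²z) → ∃w (yR²w ∧ zR²w)).
(a): fails — tRs, tR²w but no w* with sR²w* and wR²w*.
(b): fails — 2R3, 2R²0 but no w with 3R²w and 0R²w.
(c): fails — uRx, uR²v but no t with xR²t and vR²t.
(d): ✓.
(e): fails — sRu, sR²s but no w* with uR²w* and sR²w*.
Valid on: (d).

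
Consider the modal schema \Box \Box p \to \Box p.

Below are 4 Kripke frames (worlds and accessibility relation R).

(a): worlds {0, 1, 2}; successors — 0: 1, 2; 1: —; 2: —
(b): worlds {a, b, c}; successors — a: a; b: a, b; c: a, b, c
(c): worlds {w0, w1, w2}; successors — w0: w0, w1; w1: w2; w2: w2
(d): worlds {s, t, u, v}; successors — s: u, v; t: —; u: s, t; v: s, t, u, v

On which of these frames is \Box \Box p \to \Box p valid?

(b), (c)

The schema corresponds to density: \forall x \forall y (Rxy \to \exists z (Rxz \wedge Rzy)).
(a): fails — R01 but no z with R0z and Rz1.
(b): holds.
(c): holds.
(d): fails — Rut but no z with Ruz and Rzt.
Valid on: (b), (c).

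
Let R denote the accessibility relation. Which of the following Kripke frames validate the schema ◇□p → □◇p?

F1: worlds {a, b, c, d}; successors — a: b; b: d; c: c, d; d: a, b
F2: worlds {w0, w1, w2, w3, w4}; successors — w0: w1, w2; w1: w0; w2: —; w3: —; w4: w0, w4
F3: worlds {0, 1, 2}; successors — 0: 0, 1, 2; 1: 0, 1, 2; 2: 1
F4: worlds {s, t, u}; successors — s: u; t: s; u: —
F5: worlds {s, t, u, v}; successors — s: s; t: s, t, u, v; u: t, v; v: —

Frame correspondent (Sahlqvist): ∀x ∀y ∀z (Rxy ∧ Rxz → ∃w (Ryw ∧ Rzw)) — i.e. convergence.
F1: fails — Rcc and Rcd but c and d have no common successor.
F2: fails — Rw0w1 and Rw0w2 but w1 and w2 have no common successor.
F3: condition met.
F4: fails — Rsu and Rsu but u and u have no common successor.
F5: fails — Rtv and Rtv but v and v have no common successor.
Valid on: F3.

F3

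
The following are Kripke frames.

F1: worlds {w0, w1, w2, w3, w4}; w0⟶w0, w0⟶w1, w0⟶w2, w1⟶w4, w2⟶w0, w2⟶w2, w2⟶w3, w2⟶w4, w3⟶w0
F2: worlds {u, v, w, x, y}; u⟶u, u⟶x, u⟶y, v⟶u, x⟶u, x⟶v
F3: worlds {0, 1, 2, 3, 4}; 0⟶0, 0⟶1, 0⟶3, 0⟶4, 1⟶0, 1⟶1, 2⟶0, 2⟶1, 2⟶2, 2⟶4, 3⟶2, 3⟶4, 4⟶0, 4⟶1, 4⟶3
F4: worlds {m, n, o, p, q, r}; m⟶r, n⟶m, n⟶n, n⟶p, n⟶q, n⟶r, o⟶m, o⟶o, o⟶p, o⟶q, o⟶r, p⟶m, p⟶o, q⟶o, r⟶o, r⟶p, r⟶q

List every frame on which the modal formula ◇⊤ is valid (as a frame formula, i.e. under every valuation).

Frame correspondent (Sahlqvist): ∀x ∃y Rxy — i.e. seriality.
F1: fails — world w4 has no successor.
F2: fails — world w has no successor.
F3: ✓.
F4: ✓.

F3, F4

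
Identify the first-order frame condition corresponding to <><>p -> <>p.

Equivalently (dual form): □p → □□p.
Suppose □p→□□p is valid. Take Rxy, Ryz and set V(p)={w : Rxw}. Then □p at x, so □□p at x, so □p at y, so p at z, i.e. Rxz.

Transitivity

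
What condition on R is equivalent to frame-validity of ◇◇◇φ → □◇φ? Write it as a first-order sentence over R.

This is a Sahlqvist (Geach-type) schema ◇^3□^0φ → □^1◇^1φ.
Minimal-valuation argument: fix x; take any y with xR^3y and any z with xR^1z. Set V(φ) to the set of worlds R-reachable from y in exactly 0 steps. Then □^0φ holds at y, so the antecedent holds at x; validity forces ◇^1φ at z, giving a w with zR^1w and yR^0w.
First-order correspondent: ∀x ∀y ∀z ((xR³y ∧ xRz) → ∃w (y = w ∧ zRw)).

∀x ∀y ∀z ((xR³y ∧ xRz) → ∃w (y = w ∧ zRw))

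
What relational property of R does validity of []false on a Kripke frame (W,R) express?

□⊥ is valid iff no world has any successor (otherwise □⊥ fails at any world with one).
Conversely, any frame satisfying forall x forall y ~Rxy validates the schema.
So the correspondent is emptiness of R.

emptiness of R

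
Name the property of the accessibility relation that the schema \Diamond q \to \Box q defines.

Partial functionality

This is the CD axiom.
It corresponds to partial functionality: \forall x \forall y \forall z (Rxy \wedge Rxz \to y = z).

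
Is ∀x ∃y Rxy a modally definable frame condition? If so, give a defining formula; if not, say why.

Yes: it is seriality, defined by the D schema □q → ◇q.
Suppose □q→◇q is valid. At any x set V(q)=W. Then □q at x, so ◇q at x, so x has a successor.

Yes, by □q → ◇q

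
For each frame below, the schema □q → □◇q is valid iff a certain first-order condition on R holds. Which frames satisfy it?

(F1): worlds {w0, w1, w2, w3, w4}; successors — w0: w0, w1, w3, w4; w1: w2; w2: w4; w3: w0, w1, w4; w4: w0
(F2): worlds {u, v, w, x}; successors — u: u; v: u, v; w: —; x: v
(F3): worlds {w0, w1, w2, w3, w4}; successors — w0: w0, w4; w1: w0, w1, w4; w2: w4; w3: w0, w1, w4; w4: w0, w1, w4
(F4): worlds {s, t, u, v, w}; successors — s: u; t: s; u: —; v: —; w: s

(F2), (F3)

This is the axiom for a generalized confluence (Geach) condition; its first-order frame correspondent is ∀x ∀z (xRz → ∃w (xRw ∧ zRw)).
(F1): fails — w0Rw1 but no w with w0Rw and w1Rw.
(F2): condition met.
(F3): condition met.
(F4): fails — sRu but no w* with sRw* and uRw*.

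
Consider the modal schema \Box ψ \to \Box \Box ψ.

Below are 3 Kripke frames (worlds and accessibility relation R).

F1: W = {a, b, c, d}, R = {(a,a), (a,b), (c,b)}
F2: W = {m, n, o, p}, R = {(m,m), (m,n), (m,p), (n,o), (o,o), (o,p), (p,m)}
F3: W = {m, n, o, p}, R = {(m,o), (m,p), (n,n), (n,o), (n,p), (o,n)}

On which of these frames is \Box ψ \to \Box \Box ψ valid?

F1

Frame correspondent (Sahlqvist): \forall x \forall y \forall z (Rxy \wedge Ryz \to Rxz) — i.e. transitivity.
F1: ✓.
F2: fails — Rop and Rpm but not Rom.
F3: fails — Ron and Rno but not Roo.
Valid on: F1.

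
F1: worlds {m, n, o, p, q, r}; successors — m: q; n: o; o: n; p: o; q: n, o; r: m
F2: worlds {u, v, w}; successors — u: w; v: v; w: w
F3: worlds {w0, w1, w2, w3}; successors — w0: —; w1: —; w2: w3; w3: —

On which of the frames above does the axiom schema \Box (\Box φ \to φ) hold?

F2

Frame correspondent (Sahlqvist): \forall x \forall y (Rxy \to Ryy) — i.e. shift-reflexivity.
F1: fails — Ron but not Rnn.
F2: condition met.
F3: fails — Rw2w3 but not Rw3w3.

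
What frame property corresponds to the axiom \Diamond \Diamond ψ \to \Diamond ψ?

This is frame-equivalent to □ψ → □□ψ (substitute ¬ψ for ψ and contrapose).
Suppose □ψ→□□ψ is valid. Take Rxy, Ryz and set V(ψ)={w : Rxw}. Then □ψ at x, so □□ψ at x, so □ψ at y, so ψ at z, i.e. Rxz.
Conversely, any frame satisfying \forall x \forall y \forall z (Rxy \wedge Ryz \to Rxz) validates the schema.
Frame condition: \forall x \forall y \forall z (Rxy \wedge Ryz \to Rxz).

Transitivity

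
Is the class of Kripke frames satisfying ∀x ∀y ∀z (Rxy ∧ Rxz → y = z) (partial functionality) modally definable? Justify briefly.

This is a Sahlqvist condition; the CD axiom ◇p → □p defines it.

Yes — defined by ◇p → □p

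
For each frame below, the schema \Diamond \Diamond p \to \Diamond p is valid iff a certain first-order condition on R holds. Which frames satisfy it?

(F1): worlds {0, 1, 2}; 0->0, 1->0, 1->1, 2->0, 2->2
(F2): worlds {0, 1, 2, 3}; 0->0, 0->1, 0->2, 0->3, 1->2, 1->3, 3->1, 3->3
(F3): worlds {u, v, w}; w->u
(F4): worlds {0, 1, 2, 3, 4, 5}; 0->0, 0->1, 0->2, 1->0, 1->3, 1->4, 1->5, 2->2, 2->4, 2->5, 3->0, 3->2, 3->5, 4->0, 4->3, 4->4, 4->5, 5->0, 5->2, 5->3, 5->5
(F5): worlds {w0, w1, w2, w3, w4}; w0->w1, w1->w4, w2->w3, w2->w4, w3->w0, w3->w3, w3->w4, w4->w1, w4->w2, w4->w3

(F1), (F3)

The schema corresponds to transitivity: \forall x \forall y \forall z (Rxy \wedge Ryz \to Rxz).
(F1): satisfies the condition.
(F2): fails — R31 and R12 but not R32.
(F3): satisfies the condition.
(F4): fails — R25 and R53 but not R23.
(F5): fails — Rw2w4 and Rw4w1 but not Rw2w1.
Valid on: (F1), (F3).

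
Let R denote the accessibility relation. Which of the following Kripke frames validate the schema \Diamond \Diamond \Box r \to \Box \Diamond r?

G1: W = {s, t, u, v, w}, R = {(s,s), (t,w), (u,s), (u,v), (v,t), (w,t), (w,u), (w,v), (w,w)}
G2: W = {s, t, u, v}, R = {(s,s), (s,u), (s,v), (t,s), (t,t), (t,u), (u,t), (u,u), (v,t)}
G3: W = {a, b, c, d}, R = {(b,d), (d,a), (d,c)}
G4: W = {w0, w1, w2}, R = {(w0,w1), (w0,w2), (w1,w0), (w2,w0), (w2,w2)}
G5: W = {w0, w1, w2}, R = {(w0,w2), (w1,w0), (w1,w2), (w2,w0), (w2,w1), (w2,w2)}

G5

The schema corresponds to a generalized confluence (Geach) condition: \forall x \forall y \forall z ((x R^2 y \wedge xRz) \to \exists w (yRw \wedge zRw)).
G1: fails — uR²s, uRv but no w* with sRw* and vRw*.
G2: fails — sR²s, sRv but no w with sRw and vRw.
G3: fails — bR²a, bRd but no w with aRw and dRw.
G4: fails — w0R²w0, w0Rw1 but no w with w0Rw and w1Rw.
G5: ✓.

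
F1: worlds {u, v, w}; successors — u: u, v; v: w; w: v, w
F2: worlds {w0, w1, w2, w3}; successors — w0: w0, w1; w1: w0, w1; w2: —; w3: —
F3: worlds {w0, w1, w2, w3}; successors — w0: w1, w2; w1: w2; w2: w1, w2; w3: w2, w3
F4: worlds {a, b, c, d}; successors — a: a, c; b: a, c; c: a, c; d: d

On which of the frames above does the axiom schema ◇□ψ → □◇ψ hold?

Frame correspondent (Sahlqvist): ∀x ∀y ∀z (Rxy ∧ Rxz → ∃w (Ryw ∧ Rzw)) — i.e. convergence.
F1: fails — Ruv and Ruu but v and u have no common successor.
F2: holds.
F3: holds.
F4: holds.

F2, F3, F4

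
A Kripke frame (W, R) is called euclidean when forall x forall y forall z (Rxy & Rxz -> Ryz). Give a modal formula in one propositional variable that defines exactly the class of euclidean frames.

◇ψ → □◇ψ

The condition is the Euclidean property. The 5 schema ◇ψ → □◇ψ defines it.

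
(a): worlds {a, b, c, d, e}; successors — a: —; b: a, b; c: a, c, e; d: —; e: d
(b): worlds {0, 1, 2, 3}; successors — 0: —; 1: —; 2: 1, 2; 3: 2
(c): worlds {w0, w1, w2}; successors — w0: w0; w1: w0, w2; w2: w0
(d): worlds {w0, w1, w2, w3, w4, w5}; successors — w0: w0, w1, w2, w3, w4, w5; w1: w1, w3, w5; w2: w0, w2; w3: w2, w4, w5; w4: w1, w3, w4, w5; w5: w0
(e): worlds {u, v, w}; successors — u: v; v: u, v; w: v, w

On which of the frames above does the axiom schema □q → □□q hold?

(c)

This is the axiom for transitivity; its first-order frame correspondent is ∀x ∀y ∀z (Rxy ∧ Ryz → Rxz).
(a): fails — Rce and Red but not Rcd.
(b): fails — R32 and R21 but not R31.
(c): satisfies the condition.
(d): fails — Rw1w3 and Rw3w4 but not Rw1w4.
(e): fails — Ruv and Rvu but not Ruu.
Valid on: (c).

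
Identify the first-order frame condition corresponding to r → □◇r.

This is the B axiom.
Its frame correspondent is symmetry — ∀x ∀y (Rxy → Ryx).

symmetry: ∀x ∀y (Rxy → Ryx)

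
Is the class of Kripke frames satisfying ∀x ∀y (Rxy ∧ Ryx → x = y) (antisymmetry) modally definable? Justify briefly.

Any modally definable frame class is closed under surjective bounded morphisms.
The 8-cycle (worlds a,b,c,d,e,f,g,h with a→b→c→d→e→f→g→h→a) is antisymmetric. Sending even-indexed worlds to s and odd-indexed worlds to t is a surjective bounded morphism onto the two-world frame with s↔t, which is not antisymmetric.
So the class is not modally definable.

Not definable by any modal formula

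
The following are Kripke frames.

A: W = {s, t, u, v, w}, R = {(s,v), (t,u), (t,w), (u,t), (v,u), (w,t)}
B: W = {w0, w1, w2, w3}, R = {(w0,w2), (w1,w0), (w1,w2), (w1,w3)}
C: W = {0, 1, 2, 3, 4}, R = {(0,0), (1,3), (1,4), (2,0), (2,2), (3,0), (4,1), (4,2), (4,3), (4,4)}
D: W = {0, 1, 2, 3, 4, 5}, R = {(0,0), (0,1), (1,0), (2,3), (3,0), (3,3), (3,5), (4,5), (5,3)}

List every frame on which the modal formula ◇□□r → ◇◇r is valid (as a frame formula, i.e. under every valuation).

C, D

This is the axiom for a generalized confluence (Geach) condition; its first-order frame correspondent is ∀x ∀y (xRy → ∃w (yR²w ∧ xR²w)).
A: fails — sRv but no w* with vR²w* and sR²w*.
B: fails — w0Rw2 but no w with w2R²w and w0R²w.
C: ✓.
D: ✓.
Valid on: C, D.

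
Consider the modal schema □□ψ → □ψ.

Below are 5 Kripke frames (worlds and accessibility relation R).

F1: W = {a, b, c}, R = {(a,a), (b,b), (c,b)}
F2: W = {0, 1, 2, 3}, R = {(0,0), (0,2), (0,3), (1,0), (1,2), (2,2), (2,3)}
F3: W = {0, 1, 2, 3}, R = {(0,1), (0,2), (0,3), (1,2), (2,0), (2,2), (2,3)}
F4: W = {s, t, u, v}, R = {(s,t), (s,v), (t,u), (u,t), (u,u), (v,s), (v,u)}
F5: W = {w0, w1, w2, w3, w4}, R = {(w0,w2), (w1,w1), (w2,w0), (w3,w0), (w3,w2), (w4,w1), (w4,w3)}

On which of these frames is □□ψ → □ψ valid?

F1, F2

This is the axiom for density; its first-order frame correspondent is ∀x ∀y (Rxy → ∃z (Rxz ∧ Rzy)).
F1: ✓.
F2: ✓.
F3: fails — R01 but no z with R0z and Rz1.
F4: fails — Rvs but no z with Rvz and Rzs.
F5: fails — Rw0w2 but no z with Rw0z and Rzw2.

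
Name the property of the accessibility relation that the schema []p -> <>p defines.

This is the D axiom.
It corresponds to seriality: forall x exists y Rxy.

seriality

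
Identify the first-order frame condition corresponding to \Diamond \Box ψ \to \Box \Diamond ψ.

convergence

Suppose ◇□ψ→□◇ψ is valid. Take Rxy, Rxz and set V(ψ)={w : Ryw}. Then □ψ at y so ◇□ψ at x, so □◇ψ at x, so ◇ψ at z, giving w with Rzw and Ryw.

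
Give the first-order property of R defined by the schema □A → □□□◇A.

This is a Sahlqvist (Geach-type) schema ◇^0□^1A → □^3◇^1A.
Minimal-valuation argument: fix x; take any y with xR^0y and any z with xR^3z. Set V(A) to the set of worlds R-reachable from y in exactly 1 step. Then □^1A holds at y, so the antecedent holds at x; validity forces ◇^1A at z, giving a w with zR^1w and yR^1w.
First-order correspondent: ∀x ∀z (xR³z → ∃w (xRw ∧ zRw)).

∀x ∀z (xR³z → ∃w (xRw ∧ zRw))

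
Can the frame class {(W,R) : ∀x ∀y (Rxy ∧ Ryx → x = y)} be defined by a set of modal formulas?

Not definable by any modal formula

Any modally definable frame class is closed under surjective bounded morphisms.
The 8-cycle (worlds a,b,c,d,e,f,g,h with a→b→c→d→e→f→g→h→a) is antisymmetric. Sending even-indexed worlds to a and odd-indexed worlds to b is a surjective bounded morphism onto the two-world frame with a↔b, which is not antisymmetric.
Hence antisymmetry is not modally definable.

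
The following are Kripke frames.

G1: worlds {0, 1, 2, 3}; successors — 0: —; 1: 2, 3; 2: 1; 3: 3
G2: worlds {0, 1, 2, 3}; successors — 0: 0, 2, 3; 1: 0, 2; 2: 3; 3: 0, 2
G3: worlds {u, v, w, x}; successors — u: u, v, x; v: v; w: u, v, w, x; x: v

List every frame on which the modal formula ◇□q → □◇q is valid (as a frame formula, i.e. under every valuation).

G3

Frame correspondent (Sahlqvist): ∀x ∀y ∀z (Rxy ∧ Rxz → ∃w (Ryw ∧ Rzw)) — i.e. convergence.
G1: fails — R12 and R13 but 2 and 3 have no common successor.
G2: fails — R02 and R03 but 2 and 3 have no common successor.
G3: satisfies the condition.
Valid on: G3.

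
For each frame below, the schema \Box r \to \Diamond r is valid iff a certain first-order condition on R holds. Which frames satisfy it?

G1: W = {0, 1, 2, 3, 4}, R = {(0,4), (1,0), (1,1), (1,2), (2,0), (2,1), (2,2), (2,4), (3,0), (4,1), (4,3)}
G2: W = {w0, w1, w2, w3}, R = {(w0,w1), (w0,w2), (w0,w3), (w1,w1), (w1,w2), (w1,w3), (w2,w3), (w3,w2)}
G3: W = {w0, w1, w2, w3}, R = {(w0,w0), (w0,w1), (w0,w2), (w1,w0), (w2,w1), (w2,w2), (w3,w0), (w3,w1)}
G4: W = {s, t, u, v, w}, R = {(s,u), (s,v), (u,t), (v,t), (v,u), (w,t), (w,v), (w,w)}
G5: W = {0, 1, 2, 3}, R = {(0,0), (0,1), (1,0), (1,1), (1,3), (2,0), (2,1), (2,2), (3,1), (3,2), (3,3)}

This is the axiom for seriality; its first-order frame correspondent is \forall x \exists y Rxy.
G1: condition met.
G2: condition met.
G3: condition met.
G4: fails — world t has no successor.
G5: condition met.

G1, G2, G3, G5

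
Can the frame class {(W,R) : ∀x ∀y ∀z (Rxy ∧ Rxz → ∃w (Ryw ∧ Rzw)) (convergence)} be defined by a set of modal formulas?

Definable; ◇□r → □◇r defines it

The condition is convergence. A defining modal formula is ◇□r → □◇r.
Suppose ◇□r→□◇r is valid. Take Rxy, Rxz and set V(r)={w : Ryw}. Then □r at y so ◇□r at x, so □◇r at x, so ◇r at z, giving w with Rzw and Ryw.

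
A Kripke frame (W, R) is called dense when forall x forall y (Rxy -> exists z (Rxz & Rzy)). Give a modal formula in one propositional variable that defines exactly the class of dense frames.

□□s → □s

The condition is density. The C4 schema □□s → □s defines it.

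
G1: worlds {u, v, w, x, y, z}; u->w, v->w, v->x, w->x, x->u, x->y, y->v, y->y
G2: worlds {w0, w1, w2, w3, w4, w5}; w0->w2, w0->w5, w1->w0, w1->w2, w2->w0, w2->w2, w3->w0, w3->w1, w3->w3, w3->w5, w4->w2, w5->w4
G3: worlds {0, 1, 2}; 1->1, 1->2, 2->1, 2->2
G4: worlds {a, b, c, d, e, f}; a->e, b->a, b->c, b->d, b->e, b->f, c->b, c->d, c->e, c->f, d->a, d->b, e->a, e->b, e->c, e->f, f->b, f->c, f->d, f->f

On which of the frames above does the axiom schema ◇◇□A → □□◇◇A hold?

The schema corresponds to a generalized confluence (Geach) condition: ∀x ∀y ∀z ((xR²y ∧ xR²z) → ∃w (yRw ∧ zR²w)).
G1: fails — vR²u, vR²u but no t with uRt and uR²t.
G2: fails — w1R²w5, w1R²w2 but no w with w5Rw and w2R²w.
G3: satisfies the condition.
G4: fails — aR²a, aR²a but no w with aRw and aR²w.
Valid on: G3.

G3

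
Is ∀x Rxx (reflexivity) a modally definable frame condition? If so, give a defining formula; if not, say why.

This is a Sahlqvist condition; the T axiom □r → r defines it.
Suppose □r→r is valid. At any x set V(r)={w : Rxw}. Then □r holds at x, so r holds at x, i.e. Rxx.

Definable; □r → r defines it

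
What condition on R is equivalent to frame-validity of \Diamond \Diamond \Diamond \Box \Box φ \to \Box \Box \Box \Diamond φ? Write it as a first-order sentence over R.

This is a Sahlqvist (Geach-type) schema ◇^3□^2φ → □^3◇^1φ.
First-order correspondent: \forall x \forall y \forall z ((x R^3 y \wedge x R^3 z) \to \exists w (y R^2 w \wedge zRw)).

\forall x \forall y \forall z ((x R^3 y \wedge x R^3 z) \to \exists w (y R^2 w \wedge zRw))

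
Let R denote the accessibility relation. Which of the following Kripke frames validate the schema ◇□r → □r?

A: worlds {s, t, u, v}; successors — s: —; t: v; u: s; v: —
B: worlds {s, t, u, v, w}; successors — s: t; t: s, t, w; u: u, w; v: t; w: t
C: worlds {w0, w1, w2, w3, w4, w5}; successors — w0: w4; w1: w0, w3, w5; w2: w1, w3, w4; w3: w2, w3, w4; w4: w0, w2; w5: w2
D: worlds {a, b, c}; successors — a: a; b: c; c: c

D

Frame correspondent (Sahlqvist): ∀x ∀y ∀z (Rxy ∧ Rxz → Ryz) — i.e. the Euclidean property.
A: fails — Rtv and Rtv but not Rvv.
B: fails — Rts and Rts but not Rss.
C: fails — Rw0w4 and Rw0w4 but not Rw4w4.
D: satisfies the condition.
Valid on: D.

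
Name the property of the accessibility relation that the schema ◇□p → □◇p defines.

This schema is the .2 axiom.
It corresponds to convergence: ∀x ∀y ∀z (Rxy ∧ Rxz → ∃w (Ryw ∧ Rzw)).

convergence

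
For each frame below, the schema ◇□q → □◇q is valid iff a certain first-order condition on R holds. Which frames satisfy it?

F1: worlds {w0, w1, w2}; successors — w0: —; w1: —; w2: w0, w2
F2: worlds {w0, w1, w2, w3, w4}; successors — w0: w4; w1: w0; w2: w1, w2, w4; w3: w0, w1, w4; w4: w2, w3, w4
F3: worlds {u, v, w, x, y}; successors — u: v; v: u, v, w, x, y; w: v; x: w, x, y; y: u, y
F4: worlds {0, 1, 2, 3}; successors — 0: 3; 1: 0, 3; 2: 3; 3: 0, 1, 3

F4

This is the axiom for convergence; its first-order frame correspondent is ∀x ∀y ∀z (Rxy ∧ Rxz → ∃w (Ryw ∧ Rzw)).
F1: fails — Rw2w0 and Rw2w0 but w0 and w0 have no common successor.
F2: fails — Rw2w4 and Rw2w1 but w4 and w1 have no common successor.
F3: fails — Rvw and Rvx but w and x have no common successor.
F4: holds.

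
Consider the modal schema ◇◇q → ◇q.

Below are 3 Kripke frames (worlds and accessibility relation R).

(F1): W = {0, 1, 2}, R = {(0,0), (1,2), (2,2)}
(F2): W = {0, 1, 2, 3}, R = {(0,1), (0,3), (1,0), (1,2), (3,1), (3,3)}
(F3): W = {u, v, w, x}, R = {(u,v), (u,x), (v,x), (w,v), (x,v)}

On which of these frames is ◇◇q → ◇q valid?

Frame correspondent (Sahlqvist): ∀x ∀y ∀z (Rxy ∧ Ryz → Rxz) — i.e. transitivity.
(F1): ✓.
(F2): fails — R10 and R01 but not R11.
(F3): fails — Rvx and Rxv but not Rvv.
Valid on: (F1).

(F1)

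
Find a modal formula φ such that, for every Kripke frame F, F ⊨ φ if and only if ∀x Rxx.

This is reflexivity; the standard corresponding axiom is T: □p → p.
Suppose □p→p is valid. At any x set V(p)={w : Rxw}. Then □p holds at x, so p holds at x, i.e. Rxx.

□p → p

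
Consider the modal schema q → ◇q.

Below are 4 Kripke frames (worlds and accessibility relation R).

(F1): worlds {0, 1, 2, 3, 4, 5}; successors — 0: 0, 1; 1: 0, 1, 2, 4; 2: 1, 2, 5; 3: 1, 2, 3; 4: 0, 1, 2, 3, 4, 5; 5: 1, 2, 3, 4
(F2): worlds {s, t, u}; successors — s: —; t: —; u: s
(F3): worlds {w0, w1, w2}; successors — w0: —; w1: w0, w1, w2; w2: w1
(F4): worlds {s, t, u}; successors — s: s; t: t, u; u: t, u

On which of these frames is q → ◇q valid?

This is the axiom for reflexivity; its first-order frame correspondent is ∀x Rxx.
(F1): fails — world 5 does not see itself.
(F2): fails — world s does not see itself.
(F3): fails — world w0 does not see itself.
(F4): holds.
Valid on: (F4).

(F4)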